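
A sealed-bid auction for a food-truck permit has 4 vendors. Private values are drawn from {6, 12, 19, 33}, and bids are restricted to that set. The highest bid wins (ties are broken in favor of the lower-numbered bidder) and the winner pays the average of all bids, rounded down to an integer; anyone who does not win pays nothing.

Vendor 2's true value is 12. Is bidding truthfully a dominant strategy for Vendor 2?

No

Consider the case where Vendor 1 bids 12, Vendor 3 bids 6 and Vendor 4 bids 6.
Truthful bid 12: loses, pays 0, utility 0.
Bid 19 instead: wins, pays 10, utility 12 - 10 = 2.
Since 2 > 0, bidding 19 is strictly better here, so truthful bidding is not dominant.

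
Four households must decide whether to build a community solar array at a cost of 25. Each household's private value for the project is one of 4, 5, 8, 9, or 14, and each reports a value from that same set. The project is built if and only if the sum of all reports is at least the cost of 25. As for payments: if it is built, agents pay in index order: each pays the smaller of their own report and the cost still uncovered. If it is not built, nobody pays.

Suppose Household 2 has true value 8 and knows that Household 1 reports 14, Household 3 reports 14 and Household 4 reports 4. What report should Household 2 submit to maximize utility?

4

Report 4: project built, pays 4, utility 8 - 4 = 4.
Report 5: project built, pays 5, utility 8 - 5 = 3.
Report 8: project built, pays 8, utility 8 - 8 = 0.
Report 9: project built, pays 9, utility 8 - 9 = -1.
Report 14: project built, pays 11, utility 8 - 11 = -3.
The best choice is 4 with utility 4.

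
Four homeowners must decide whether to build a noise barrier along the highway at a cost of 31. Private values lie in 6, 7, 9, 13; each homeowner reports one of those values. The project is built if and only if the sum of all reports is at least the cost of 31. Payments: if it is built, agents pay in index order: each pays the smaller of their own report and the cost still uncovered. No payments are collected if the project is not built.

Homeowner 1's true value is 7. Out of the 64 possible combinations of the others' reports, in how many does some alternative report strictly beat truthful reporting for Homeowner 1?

Others report (6, 6, 13): truth gives 0; report 6 gives 1 > 0. Violating.
Others report (6, 7, 13): truth gives 0; report 6 gives 1 > 0. Violating.
Others report (6, 9, 13): truth gives 0; report 6 gives 1 > 0. Violating.
Others report (6, 13, 6): truth gives 0; report 6 gives 1 > 0. Violating.
Others report (6, 6, 6): truth gives 0; no alternative beats it.
Others report (6, 6, 7): truth gives 0; no alternative beats it.
(Checking all 64 profiles: 41 have a profitable deviation, 23 do not.)

41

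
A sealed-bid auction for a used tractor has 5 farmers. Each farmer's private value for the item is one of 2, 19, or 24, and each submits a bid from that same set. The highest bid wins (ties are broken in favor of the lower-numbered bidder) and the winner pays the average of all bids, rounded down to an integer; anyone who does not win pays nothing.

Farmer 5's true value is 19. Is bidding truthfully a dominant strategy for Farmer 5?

No

Consider the case where Farmer 1 bids 2, Farmer 2 bids 2, Farmer 3 bids 2 and Farmer 4 bids 19.
Truthful bid 19: loses, pays 0, utility 0.
Bid 24 instead: wins, pays 9, utility 19 - 9 = 10.
Since 10 > 0, bidding 24 is strictly better here, so truthful bidding is not dominant.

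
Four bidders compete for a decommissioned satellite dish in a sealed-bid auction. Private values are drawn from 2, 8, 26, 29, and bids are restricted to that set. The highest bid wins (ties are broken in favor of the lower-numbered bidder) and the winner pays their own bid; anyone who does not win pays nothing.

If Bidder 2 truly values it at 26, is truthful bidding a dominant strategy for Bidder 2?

No

Consider the case where Bidder 1 bids 2, Bidder 3 bids 2 and Bidder 4 bids 2.
Truthful bid 26: wins, pays 26, utility 26 - 26 = 0.
Bid 8 instead: wins, pays 8, utility 26 - 8 = 18.
Since 18 > 0, bidding 8 is strictly better here, so truthful bidding is not dominant.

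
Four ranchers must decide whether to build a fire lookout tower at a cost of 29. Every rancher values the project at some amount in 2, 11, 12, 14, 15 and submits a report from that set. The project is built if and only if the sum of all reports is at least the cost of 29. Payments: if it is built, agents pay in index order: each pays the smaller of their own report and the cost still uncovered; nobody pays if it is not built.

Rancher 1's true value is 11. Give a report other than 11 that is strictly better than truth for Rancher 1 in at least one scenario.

2

Suppose Rancher 2 reports 2, Rancher 3 reports 11 and Rancher 4 reports 14.
Report 11: project built, pays 11, utility 11 - 11 = 0.
Report 2: project built, pays 2, utility 11 - 2 = 9.
So reporting 2 beats truth here (9 > 0).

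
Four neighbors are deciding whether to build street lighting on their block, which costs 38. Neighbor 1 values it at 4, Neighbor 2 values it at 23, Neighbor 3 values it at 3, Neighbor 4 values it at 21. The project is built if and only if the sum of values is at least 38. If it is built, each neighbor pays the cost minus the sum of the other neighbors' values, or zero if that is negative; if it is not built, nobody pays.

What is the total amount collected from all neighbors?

Total value 51 ≥ cost 38, so it is built.
Neighbor 1: others sum to 47; max(0, 38 - 47) = 0.
Neighbor 2: others sum to 28; max(0, 38 - 28) = 10.
Neighbor 3: others sum to 48; max(0, 38 - 48) = 0.
Neighbor 4: others sum to 30; max(0, 38 - 30) = 8.
Total collected = 0 + 10 + 0 + 8 = 18.

18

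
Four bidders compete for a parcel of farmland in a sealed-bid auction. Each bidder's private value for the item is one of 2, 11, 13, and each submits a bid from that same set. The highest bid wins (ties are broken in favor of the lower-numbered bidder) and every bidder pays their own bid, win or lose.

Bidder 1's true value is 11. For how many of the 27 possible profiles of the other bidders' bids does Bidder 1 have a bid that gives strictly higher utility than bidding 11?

20

Others bid (2, 2, 2): truth gives 0; bid 2 gives 9 > 0. Violating.
Others bid (2, 2, 13): truth gives -11; bid 2 gives -2 > -11. Violating.
Others bid (2, 11, 13): truth gives -11; bid 2 gives -2 > -11. Violating.
Others bid (2, 13, 2): truth gives -11; bid 2 gives -2 > -11. Violating.
Others bid (2, 2, 11): truth gives 0; no alternative beats it.
Others bid (2, 11, 2): truth gives 0; no alternative beats it.
(Checking all 27 profiles: 20 have a profitable deviation, 7 do not.)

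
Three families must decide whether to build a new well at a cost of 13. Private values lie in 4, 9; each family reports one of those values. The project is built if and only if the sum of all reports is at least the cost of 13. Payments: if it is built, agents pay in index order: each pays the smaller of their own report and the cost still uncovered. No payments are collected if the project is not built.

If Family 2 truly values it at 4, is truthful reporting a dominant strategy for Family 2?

Check each profile of the others' reports and compare truth against every alternative report.
Others report (4, 4): truth gives 0, best alternative gives -5.
Others report (4, 9): truth gives 0, best alternative gives -5.
Others report (9, 4): truth gives 0, best alternative gives 0.
Others report (9, 9): truth gives 0, best alternative gives 0.
In every case the truthful report is at least as good as any alternative, so it is a dominant strategy.

Yes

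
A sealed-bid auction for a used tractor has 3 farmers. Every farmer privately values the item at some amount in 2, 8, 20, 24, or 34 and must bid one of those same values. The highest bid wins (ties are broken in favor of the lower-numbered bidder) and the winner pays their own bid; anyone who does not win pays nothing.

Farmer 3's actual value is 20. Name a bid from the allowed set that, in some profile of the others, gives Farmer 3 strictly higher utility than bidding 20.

Suppose Farmer 1 bids 2 and Farmer 2 bids 2.
Bid 20: wins, pays 20, utility 20 - 20 = 0.
Bid 8: wins, pays 8, utility 20 - 8 = 12.
So bidding 8 beats truth here (12 > 0).

8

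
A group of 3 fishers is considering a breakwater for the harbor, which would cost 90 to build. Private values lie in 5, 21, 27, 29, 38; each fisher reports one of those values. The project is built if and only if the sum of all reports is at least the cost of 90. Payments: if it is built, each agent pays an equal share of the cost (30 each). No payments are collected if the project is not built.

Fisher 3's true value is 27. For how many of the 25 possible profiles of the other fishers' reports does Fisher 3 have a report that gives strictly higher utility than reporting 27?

5

Others report (27, 38): truth gives -3; report 5 gives 0 > -3. Violating.
Others report (29, 38): truth gives -3; report 5 gives 0 > -3. Violating.
Others report (38, 27): truth gives -3; report 5 gives 0 > -3. Violating.
Others report (38, 29): truth gives -3; report 5 gives 0 > -3. Violating.
Others report (5, 5): truth gives 0; no alternative beats it.
Others report (5, 21): truth gives 0; no alternative beats it.
(Checking all 25 profiles: 5 have a profitable deviation, 20 do not.)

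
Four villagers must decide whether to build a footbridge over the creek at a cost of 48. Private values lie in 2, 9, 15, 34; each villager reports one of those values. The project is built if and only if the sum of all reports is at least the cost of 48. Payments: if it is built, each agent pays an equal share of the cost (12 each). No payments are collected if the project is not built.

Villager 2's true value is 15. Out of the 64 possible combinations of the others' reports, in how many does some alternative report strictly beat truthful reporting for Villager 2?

Others report (2, 2, 15): truth gives 0; report 34 gives 3 > 0. Violating.
Others report (2, 9, 9): truth gives 0; report 34 gives 3 > 0. Violating.
Others report (2, 9, 15): truth gives 0; report 34 gives 3 > 0. Violating.
Others report (2, 15, 2): truth gives 0; report 34 gives 3 > 0. Violating.
Others report (2, 2, 2): truth gives 0; no alternative beats it.
Others report (2, 2, 9): truth gives 0; no alternative beats it.
(Checking all 64 profiles: 16 have a profitable deviation, 48 do not.)

16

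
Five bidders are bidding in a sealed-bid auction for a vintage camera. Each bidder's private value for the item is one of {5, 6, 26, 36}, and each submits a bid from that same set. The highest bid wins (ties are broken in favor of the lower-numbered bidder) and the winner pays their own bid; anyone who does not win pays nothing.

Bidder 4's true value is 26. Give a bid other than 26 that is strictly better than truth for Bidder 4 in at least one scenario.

6

Suppose Bidder 1 bids 5, Bidder 2 bids 5, Bidder 3 bids 5 and Bidder 5 bids 5.
Bid 26: wins, pays 26, utility 26 - 26 = 0.
Bid 6: wins, pays 6, utility 26 - 6 = 20.
So bidding 6 beats truth here (20 > 0).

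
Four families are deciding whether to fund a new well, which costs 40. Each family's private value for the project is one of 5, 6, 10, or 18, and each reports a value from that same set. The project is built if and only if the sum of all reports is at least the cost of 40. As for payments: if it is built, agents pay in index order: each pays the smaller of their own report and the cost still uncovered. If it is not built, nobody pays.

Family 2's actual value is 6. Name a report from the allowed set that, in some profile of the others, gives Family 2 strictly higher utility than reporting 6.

Suppose Family 1 reports 5, Family 3 reports 18 and Family 4 reports 18.
Report 6: project built, pays 6, utility 6 - 6 = 0.
Report 5: project built, pays 5, utility 6 - 5 = 1.
So reporting 5 beats truth here (1 > 0).

5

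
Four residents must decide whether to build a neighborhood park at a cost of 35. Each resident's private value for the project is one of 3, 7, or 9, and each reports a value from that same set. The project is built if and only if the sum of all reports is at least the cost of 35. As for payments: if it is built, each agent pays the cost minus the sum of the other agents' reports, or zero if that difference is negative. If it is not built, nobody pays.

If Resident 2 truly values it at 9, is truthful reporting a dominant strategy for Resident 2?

Check each profile of the others' reports and compare truth against every alternative report.
Others report (9, 9, 9): truth gives 1, best alternative gives 0.
Others report (3, 3, 3): truth gives 0, best alternative gives 0.
Others report (3, 3, 7): truth gives 0, best alternative gives 0.
Others report (3, 3, 9): truth gives 0, best alternative gives 0.
Others report (3, 7, 3): truth gives 0, best alternative gives 0.
Others report (3, 7, 7): truth gives 0, best alternative gives 0.
(Remaining 21 profiles checked similarly; truth is weakly best in each.)
In every case the truthful report is at least as good as any alternative, so it is a dominant strategy.

Yes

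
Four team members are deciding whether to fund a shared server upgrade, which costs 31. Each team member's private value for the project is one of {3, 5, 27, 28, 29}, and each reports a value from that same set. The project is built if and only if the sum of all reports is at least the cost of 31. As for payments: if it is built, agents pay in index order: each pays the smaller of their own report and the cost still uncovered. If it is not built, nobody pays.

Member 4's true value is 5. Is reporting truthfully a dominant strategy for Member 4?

Yes

Check each profile of the others' reports and compare truth against every alternative report.
Others report (3, 3, 27): truth gives 5, best alternative gives 5.
Others report (3, 3, 28): truth gives 5, best alternative gives 5.
Others report (3, 3, 29): truth gives 5, best alternative gives 5.
Others report (3, 5, 27): truth gives 5, best alternative gives 5.
Others report (3, 5, 28): truth gives 5, best alternative gives 5.
Others report (3, 5, 29): truth gives 5, best alternative gives 5.
(Remaining 119 profiles checked similarly; truth is weakly best in each.)
In every case the truthful report is at least as good as any alternative, so it is a dominant strategy.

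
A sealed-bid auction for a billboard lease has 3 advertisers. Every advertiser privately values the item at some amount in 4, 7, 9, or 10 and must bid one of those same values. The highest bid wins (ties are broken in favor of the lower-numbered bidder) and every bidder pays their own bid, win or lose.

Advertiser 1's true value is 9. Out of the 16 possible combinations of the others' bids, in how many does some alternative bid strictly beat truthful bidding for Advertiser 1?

11

Others bid (4, 4): truth gives 0; bid 4 gives 5 > 0. Violating.
Others bid (4, 7): truth gives 0; bid 7 gives 2 > 0. Violating.
Others bid (4, 10): truth gives -9; bid 10 gives -1 > -9. Violating.
Others bid (7, 4): truth gives 0; bid 7 gives 2 > 0. Violating.
Others bid (4, 9): truth gives 0; no alternative beats it.
Others bid (7, 9): truth gives 0; no alternative beats it.
(Checking all 16 profiles: 11 have a profitable deviation, 5 do not.)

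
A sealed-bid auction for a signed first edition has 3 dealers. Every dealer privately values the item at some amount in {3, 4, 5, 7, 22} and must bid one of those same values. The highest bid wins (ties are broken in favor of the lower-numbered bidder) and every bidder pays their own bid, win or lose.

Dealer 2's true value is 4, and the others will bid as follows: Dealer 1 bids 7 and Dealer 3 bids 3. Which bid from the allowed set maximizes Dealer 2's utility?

Bid 3: loses but pays 3, utility -3.
Bid 4: loses but pays 4, utility -4.
Bid 5: loses but pays 5, utility -5.
Bid 7: loses but pays 7, utility -7.
Bid 22: wins, pays 22, utility 4 - 22 = -18.
The best choice is 3 with utility -3.

3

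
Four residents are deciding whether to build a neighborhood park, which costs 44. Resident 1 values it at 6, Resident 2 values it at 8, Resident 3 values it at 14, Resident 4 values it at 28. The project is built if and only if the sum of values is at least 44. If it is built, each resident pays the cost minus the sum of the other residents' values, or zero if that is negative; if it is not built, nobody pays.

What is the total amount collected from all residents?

18

Total value 56 ≥ cost 44, so it is built.
Resident 1: others sum to 50; max(0, 44 - 50) = 0.
Resident 2: others sum to 48; max(0, 44 - 48) = 0.
Resident 3: others sum to 42; max(0, 44 - 42) = 2.
Resident 4: others sum to 28; max(0, 44 - 28) = 16.
Total collected = 0 + 0 + 2 + 16 = 18.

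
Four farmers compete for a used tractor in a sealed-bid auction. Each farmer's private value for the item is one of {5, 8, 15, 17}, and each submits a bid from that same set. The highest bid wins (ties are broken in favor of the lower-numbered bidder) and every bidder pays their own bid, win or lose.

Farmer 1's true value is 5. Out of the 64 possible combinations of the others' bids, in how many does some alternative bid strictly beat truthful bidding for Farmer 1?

Others bid (5, 5, 8): truth gives -5; bid 8 gives -3 > -5. Violating.
Others bid (5, 8, 5): truth gives -5; bid 8 gives -3 > -5. Violating.
Others bid (5, 8, 8): truth gives -5; bid 8 gives -3 > -5. Violating.
Others bid (8, 5, 5): truth gives -5; bid 8 gives -3 > -5. Violating.
Others bid (5, 5, 5): truth gives 0; no alternative beats it.
Others bid (5, 5, 15): truth gives -5; no alternative beats it.
(Checking all 64 profiles: 7 have a profitable deviation, 57 do not.)

7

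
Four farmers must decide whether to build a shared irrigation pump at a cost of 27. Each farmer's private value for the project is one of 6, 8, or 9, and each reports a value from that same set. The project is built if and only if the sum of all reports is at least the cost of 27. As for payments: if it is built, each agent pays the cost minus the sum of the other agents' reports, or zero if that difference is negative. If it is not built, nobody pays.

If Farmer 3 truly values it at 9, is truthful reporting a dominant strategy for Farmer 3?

Yes

Check each profile of the others' reports and compare truth against every alternative report.
Others report (9, 9, 9): truth gives 9, best alternative gives 9.
Others report (8, 9, 9): truth gives 8, best alternative gives 8.
Others report (9, 8, 9): truth gives 8, best alternative gives 8.
Others report (9, 9, 8): truth gives 8, best alternative gives 8.
Others report (8, 8, 9): truth gives 7, best alternative gives 7.
Others report (8, 9, 8): truth gives 7, best alternative gives 7.
(Remaining 21 profiles checked similarly; truth is weakly best in each.)
In every case the truthful report is at least as good as any alternative, so it is a dominant strategy.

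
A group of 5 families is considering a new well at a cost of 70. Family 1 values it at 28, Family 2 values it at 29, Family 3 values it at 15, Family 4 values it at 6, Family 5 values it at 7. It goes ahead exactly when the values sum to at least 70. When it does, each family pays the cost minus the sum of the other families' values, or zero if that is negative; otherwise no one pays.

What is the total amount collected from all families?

Total value 85 ≥ cost 70, so it is built.
Family 1: others sum to 57; max(0, 70 - 57) = 13.
Family 2: others sum to 56; max(0, 70 - 56) = 14.
Family 3: others sum to 70; max(0, 70 - 70) = 0.
Family 4: others sum to 79; max(0, 70 - 79) = 0.
Family 5: others sum to 78; max(0, 70 - 78) = 0.
Total collected = 13 + 14 + 0 + 0 + 0 = 27.

27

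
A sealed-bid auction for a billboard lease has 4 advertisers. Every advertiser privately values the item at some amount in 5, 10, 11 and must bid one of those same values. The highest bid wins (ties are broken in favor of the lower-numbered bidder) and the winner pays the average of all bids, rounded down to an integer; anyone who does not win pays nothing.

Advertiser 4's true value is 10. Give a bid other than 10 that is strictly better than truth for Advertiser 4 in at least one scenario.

Suppose Advertiser 1 bids 5, Advertiser 2 bids 5 and Advertiser 3 bids 10.
Bid 10: loses, pays 0, utility 0.
Bid 11: wins, pays 7, utility 10 - 7 = 3.
So bidding 11 beats truth here (3 > 0).

11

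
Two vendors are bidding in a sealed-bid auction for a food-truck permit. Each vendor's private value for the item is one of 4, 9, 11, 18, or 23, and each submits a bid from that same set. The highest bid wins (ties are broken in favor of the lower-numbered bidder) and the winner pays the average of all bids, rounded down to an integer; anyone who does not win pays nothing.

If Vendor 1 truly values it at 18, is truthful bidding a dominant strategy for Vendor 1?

No

Consider the case where Vendor 2 bids 4.
Truthful bid 18: wins, pays 11, utility 18 - 11 = 7.
Bid 4 instead: wins, pays 4, utility 18 - 4 = 14.
Since 14 > 7, bidding 4 is strictly better here, so truthful bidding is not dominant.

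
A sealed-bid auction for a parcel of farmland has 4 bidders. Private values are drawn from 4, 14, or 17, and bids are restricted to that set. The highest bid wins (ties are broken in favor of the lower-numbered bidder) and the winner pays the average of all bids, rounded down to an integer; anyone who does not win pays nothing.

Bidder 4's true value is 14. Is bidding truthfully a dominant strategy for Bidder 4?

Consider the case where Bidder 1 bids 4, Bidder 2 bids 4 and Bidder 3 bids 14.
Truthful bid 14: loses, pays 0, utility 0.
Bid 17 instead: wins, pays 9, utility 14 - 9 = 5.
Since 5 > 0, bidding 17 is strictly better here, so truthful bidding is not dominant.

No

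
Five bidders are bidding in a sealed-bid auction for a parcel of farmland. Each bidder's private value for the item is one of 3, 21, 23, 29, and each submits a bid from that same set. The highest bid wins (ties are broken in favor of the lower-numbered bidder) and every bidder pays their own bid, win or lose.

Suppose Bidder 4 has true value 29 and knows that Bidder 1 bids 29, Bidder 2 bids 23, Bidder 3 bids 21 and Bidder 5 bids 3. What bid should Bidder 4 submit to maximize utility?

Bid 3: loses but pays 3, utility -3.
Bid 21: loses but pays 21, utility -21.
Bid 23: loses but pays 23, utility -23.
Bid 29: loses but pays 29, utility -29.
The best choice is 3 with utility -3.

3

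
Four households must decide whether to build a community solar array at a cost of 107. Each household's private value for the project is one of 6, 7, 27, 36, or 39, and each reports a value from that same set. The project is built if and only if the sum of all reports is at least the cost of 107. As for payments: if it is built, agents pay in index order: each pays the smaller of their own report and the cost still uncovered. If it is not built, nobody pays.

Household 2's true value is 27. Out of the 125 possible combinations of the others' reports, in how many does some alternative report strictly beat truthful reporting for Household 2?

Others report (27, 36, 39): truth gives 0; report 6 gives 21 > 0. Violating.
Others report (27, 39, 36): truth gives 0; report 6 gives 21 > 0. Violating.
Others report (27, 39, 39): truth gives 0; report 6 gives 21 > 0. Violating.
Others report (36, 27, 39): truth gives 0; report 6 gives 21 > 0. Violating.
Others report (6, 6, 6): truth gives 0; no alternative beats it.
Others report (6, 6, 7): truth gives 0; no alternative beats it.
(Checking all 125 profiles: 17 have a profitable deviation, 108 do not.)

17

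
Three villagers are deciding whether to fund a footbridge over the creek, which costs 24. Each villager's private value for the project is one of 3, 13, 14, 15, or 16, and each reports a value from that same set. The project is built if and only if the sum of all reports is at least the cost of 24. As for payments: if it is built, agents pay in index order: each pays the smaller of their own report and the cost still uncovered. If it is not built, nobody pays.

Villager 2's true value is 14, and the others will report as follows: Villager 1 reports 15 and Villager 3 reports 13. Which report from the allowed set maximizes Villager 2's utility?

3

Report 3: project built, pays 3, utility 14 - 3 = 11.
Report 13: project built, pays 9, utility 14 - 9 = 5.
Report 14: project built, pays 9, utility 14 - 9 = 5.
Report 15: project built, pays 9, utility 14 - 9 = 5.
Report 16: project built, pays 9, utility 14 - 9 = 5.
The best choice is 3 with utility 11.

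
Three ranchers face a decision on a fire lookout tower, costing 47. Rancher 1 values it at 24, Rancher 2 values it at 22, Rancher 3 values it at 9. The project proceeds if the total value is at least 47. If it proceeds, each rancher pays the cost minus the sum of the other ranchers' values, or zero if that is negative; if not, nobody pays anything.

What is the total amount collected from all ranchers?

31

Total value 55 ≥ cost 47, so it is built.
Rancher 1: others sum to 31; max(0, 47 - 31) = 16.
Rancher 2: others sum to 33; max(0, 47 - 33) = 14.
Rancher 3: others sum to 46; max(0, 47 - 46) = 1.
Total collected = 16 + 14 + 1 = 31.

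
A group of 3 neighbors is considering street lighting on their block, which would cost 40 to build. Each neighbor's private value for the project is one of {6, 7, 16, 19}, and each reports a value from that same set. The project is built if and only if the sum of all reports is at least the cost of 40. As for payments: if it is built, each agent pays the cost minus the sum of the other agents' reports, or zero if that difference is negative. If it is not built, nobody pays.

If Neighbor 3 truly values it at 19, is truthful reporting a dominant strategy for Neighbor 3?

Check each profile of the others' reports and compare truth against every alternative report.
Others report (7, 16): truth gives 2, best alternative gives 0.
Others report (16, 7): truth gives 2, best alternative gives 0.
Others report (6, 16): truth gives 1, best alternative gives 0.
Others report (16, 6): truth gives 1, best alternative gives 0.
Others report (19, 19): truth gives 17, best alternative gives 17.
Others report (16, 19): truth gives 14, best alternative gives 14.
(Remaining 10 profiles checked similarly; truth is weakly best in each.)
In every case the truthful report is at least as good as any alternative, so it is a dominant strategy.

Yes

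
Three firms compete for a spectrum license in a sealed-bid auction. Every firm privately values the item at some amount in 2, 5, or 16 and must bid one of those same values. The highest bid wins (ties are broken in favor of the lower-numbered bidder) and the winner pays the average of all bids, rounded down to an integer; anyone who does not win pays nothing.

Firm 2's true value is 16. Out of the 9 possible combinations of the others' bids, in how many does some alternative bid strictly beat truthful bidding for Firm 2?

2

Others bid (2, 2): truth gives 10; bid 5 gives 13 > 10. Violating.
Others bid (2, 5): truth gives 9; bid 5 gives 12 > 9. Violating.
Others bid (2, 16): truth gives 5; no alternative beats it.
Others bid (5, 2): truth gives 9; no alternative beats it.
(Checking all 9 profiles: 2 have a profitable deviation, 7 do not.)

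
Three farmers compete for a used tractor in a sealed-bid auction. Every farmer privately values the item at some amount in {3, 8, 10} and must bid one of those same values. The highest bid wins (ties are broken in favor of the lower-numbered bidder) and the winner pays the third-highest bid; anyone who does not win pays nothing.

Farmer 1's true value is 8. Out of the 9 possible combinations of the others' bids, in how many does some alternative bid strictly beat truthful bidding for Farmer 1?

Others bid (3, 10): truth gives 0; bid 10 gives 5 > 0. Violating.
Others bid (10, 3): truth gives 0; bid 10 gives 5 > 0. Violating.
Others bid (3, 3): truth gives 5; no alternative beats it.
Others bid (3, 8): truth gives 5; no alternative beats it.
(Checking all 9 profiles: 2 have a profitable deviation, 7 do not.)

2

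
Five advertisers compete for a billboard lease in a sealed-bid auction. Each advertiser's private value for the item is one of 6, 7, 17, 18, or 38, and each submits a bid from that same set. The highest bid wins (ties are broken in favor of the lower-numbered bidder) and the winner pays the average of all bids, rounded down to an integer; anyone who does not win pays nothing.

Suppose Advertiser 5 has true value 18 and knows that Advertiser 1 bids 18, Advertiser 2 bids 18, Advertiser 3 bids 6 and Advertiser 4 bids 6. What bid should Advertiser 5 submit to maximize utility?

38

Bid 6: loses, pays 0, utility 0.
Bid 7: loses, pays 0, utility 0.
Bid 17: loses, pays 0, utility 0.
Bid 18: loses, pays 0, utility 0.
Bid 38: wins, pays 17, utility 18 - 17 = 1.
The best choice is 38 with utility 1.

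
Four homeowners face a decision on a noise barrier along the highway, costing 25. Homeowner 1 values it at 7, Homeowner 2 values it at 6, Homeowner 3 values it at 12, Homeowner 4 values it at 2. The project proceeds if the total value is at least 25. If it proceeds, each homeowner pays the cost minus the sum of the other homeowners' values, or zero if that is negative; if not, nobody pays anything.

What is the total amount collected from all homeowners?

19

Total value 27 ≥ cost 25, so it is built.
Homeowner 1: others sum to 20; max(0, 25 - 20) = 5.
Homeowner 2: others sum to 21; max(0, 25 - 21) = 4.
Homeowner 3: others sum to 15; max(0, 25 - 15) = 10.
Homeowner 4: others sum to 25; max(0, 25 - 25) = 0.
Total collected = 5 + 4 + 10 + 0 = 19.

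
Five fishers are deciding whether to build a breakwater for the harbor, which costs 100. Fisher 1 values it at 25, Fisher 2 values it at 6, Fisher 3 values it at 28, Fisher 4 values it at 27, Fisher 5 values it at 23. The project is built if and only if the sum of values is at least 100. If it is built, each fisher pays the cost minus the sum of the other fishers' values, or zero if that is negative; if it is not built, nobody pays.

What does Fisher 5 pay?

14

Total value 109 ≥ cost 100, so the project is built.
The other fishers' values sum to 86.
Cost minus that sum is 100 - 86 = 14.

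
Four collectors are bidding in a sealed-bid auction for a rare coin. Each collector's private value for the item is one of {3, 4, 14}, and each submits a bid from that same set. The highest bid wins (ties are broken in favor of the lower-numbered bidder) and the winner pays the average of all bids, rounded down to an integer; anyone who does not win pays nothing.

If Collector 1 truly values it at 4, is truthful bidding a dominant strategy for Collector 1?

Yes

Check each profile of the others' bids and compare truth against every alternative bid.
Others bid (3, 3, 4): truth gives 1, best alternative gives 0.
Others bid (3, 4, 3): truth gives 1, best alternative gives 0.
Others bid (3, 4, 4): truth gives 1, best alternative gives 0.
Others bid (4, 3, 3): truth gives 1, best alternative gives 0.
Others bid (4, 3, 4): truth gives 1, best alternative gives 0.
Others bid (4, 4, 3): truth gives 1, best alternative gives 0.
(Remaining 21 profiles checked similarly; truth is weakly best in each.)
In every case the truthful bid is at least as good as any alternative, so it is a dominant strategy.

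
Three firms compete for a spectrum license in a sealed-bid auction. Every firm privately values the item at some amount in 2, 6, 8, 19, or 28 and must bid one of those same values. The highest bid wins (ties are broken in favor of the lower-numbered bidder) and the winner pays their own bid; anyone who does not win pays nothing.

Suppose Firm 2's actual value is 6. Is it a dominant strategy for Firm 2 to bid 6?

Yes

Check each profile of the others' bids and compare truth against every alternative bid.
Others bid (2, 2): truth gives 0, best alternative gives 0.
Others bid (2, 6): truth gives 0, best alternative gives 0.
Others bid (2, 8): truth gives 0, best alternative gives 0.
Others bid (2, 19): truth gives 0, best alternative gives 0.
Others bid (2, 28): truth gives 0, best alternative gives 0.
Others bid (6, 2): truth gives 0, best alternative gives 0.
(Remaining 19 profiles checked similarly; truth is weakly best in each.)
In every case the truthful bid is at least as good as any alternative, so it is a dominant strategy.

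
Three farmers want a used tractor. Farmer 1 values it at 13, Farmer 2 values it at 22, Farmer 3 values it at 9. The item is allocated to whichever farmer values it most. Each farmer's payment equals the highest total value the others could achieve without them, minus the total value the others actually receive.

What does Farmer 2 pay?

13

Farmer 2 has the highest value and receives the item.
Without Farmer 2, the item would go to the next-highest value, 13, so the others could achieve 13.
With Farmer 2 present and winning, the others receive nothing, so their total is 0.
Payment = 13 - 0 = 13.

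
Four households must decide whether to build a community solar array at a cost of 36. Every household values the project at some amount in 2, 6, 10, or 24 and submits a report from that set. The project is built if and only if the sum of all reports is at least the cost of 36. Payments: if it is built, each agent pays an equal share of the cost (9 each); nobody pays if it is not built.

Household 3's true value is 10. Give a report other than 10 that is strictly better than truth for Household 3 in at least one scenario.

Suppose Household 1 reports 2, Household 2 reports 2 and Household 4 reports 10.
Report 10: project not built, utility 0.
Report 24: project built, pays 9, utility 10 - 9 = 1.
So reporting 24 beats truth here (1 > 0).

24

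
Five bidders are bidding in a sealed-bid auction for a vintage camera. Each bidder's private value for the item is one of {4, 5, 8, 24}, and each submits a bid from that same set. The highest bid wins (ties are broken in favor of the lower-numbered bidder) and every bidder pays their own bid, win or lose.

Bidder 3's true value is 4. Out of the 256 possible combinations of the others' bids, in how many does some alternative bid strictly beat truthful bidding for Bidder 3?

Others bid (4, 4, 4, 4): truth gives -4; bid 5 gives -1 > -4. Violating.
Others bid (4, 4, 4, 5): truth gives -4; bid 5 gives -1 > -4. Violating.
Others bid (4, 4, 5, 4): truth gives -4; bid 5 gives -1 > -4. Violating.
Others bid (4, 4, 5, 5): truth gives -4; bid 5 gives -1 > -4. Violating.
Others bid (4, 4, 4, 8): truth gives -4; no alternative beats it.
Others bid (4, 4, 4, 24): truth gives -4; no alternative beats it.
(Checking all 256 profiles: 4 have a profitable deviation, 252 do not.)

4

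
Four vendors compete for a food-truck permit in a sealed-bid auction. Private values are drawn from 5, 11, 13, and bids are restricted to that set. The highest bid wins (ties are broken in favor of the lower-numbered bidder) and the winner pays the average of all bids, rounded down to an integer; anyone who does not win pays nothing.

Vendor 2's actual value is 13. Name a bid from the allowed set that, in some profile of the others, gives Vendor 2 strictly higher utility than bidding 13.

11

Suppose Vendor 1 bids 5, Vendor 3 bids 5 and Vendor 4 bids 5.
Bid 13: wins, pays 7, utility 13 - 7 = 6.
Bid 11: wins, pays 6, utility 13 - 6 = 7.
So bidding 11 beats truth here (7 > 6).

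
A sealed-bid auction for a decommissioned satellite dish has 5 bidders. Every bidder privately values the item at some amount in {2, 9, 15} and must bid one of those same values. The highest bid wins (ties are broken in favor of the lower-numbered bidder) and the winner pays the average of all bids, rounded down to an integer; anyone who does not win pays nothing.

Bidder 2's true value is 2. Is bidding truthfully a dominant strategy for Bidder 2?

Check each profile of the others' bids and compare truth against every alternative bid.
Others bid (2, 9, 9, 9): truth gives 0, best alternative gives -5.
Others bid (2, 2, 9, 9): truth gives 0, best alternative gives -4.
Others bid (2, 9, 2, 9): truth gives 0, best alternative gives -4.
Others bid (2, 9, 9, 2): truth gives 0, best alternative gives -4.
Others bid (2, 2, 2, 9): truth gives 0, best alternative gives -2.
Others bid (2, 2, 9, 2): truth gives 0, best alternative gives -2.
(Remaining 75 profiles checked similarly; truth is weakly best in each.)
In every case the truthful bid is at least as good as any alternative, so it is a dominant strategy.

Yes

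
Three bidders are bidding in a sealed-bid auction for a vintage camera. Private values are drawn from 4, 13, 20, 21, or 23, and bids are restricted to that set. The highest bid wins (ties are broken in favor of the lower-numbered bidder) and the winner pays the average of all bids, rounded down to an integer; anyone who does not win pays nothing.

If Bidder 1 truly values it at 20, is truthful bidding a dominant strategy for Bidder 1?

No

Consider the case where Bidder 2 bids 4 and Bidder 3 bids 4.
Truthful bid 20: wins, pays 9, utility 20 - 9 = 11.
Bid 4 instead: wins, pays 4, utility 20 - 4 = 16.
Since 16 > 11, bidding 4 is strictly better here, so truthful bidding is not dominant.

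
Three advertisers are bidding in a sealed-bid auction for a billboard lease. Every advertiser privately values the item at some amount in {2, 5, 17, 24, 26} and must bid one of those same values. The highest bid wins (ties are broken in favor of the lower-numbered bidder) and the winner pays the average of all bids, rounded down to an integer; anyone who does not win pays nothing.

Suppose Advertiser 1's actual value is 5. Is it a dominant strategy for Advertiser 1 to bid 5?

Consider the case where Advertiser 2 bids 2 and Advertiser 3 bids 2.
Truthful bid 5: wins, pays 3, utility 5 - 3 = 2.
Bid 2 instead: wins, pays 2, utility 5 - 2 = 3.
Since 3 > 2, bidding 2 is strictly better here, so truthful bidding is not dominant.

No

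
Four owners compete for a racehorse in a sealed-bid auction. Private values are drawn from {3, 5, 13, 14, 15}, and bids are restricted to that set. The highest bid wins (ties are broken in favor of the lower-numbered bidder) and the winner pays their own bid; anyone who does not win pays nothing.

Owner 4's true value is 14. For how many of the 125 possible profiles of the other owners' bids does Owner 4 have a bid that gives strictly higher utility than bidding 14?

Others bid (3, 3, 3): truth gives 0; bid 5 gives 9 > 0. Violating.
Others bid (3, 3, 5): truth gives 0; bid 13 gives 1 > 0. Violating.
Others bid (3, 5, 3): truth gives 0; bid 13 gives 1 > 0. Violating.
Others bid (3, 5, 5): truth gives 0; bid 13 gives 1 > 0. Violating.
Others bid (3, 3, 13): truth gives 0; no alternative beats it.
Others bid (3, 3, 14): truth gives 0; no alternative beats it.
(Checking all 125 profiles: 8 have a profitable deviation, 117 do not.)

8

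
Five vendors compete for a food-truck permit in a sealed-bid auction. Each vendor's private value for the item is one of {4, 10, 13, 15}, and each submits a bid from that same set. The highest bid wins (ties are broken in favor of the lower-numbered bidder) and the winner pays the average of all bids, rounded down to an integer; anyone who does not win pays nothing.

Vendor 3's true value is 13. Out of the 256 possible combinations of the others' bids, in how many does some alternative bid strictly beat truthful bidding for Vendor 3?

98

Others bid (4, 4, 4, 10): truth gives 6; bid 10 gives 7 > 6. Violating.
Others bid (4, 4, 4, 15): truth gives 0; bid 15 gives 5 > 0. Violating.
Others bid (4, 4, 10, 4): truth gives 6; bid 10 gives 7 > 6. Violating.
Others bid (4, 4, 10, 10): truth gives 5; bid 10 gives 6 > 5. Violating.
Others bid (4, 4, 4, 4): truth gives 8; no alternative beats it.
Others bid (4, 4, 4, 13): truth gives 6; no alternative beats it.
(Checking all 256 profiles: 98 have a profitable deviation, 158 do not.)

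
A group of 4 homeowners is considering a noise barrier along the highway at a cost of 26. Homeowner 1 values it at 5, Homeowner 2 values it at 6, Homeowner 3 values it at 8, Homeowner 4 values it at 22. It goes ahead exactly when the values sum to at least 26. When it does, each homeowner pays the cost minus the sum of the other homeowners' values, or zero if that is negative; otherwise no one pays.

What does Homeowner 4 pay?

7

Total value 41 ≥ cost 26, so the project is built.
The other homeowners' values sum to 19.
Cost minus that sum is 26 - 19 = 7.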